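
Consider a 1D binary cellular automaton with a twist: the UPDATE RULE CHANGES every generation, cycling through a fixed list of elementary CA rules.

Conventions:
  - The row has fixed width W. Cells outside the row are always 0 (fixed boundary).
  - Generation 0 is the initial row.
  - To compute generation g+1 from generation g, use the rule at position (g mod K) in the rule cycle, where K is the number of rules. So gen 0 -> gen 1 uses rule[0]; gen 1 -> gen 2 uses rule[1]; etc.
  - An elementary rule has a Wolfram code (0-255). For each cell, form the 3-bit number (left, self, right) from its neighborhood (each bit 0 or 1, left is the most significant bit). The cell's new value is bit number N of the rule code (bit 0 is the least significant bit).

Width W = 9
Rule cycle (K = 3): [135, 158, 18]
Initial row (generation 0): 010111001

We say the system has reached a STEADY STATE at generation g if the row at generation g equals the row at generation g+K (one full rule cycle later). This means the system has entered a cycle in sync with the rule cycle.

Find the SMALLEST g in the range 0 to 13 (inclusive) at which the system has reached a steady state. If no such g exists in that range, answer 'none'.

Gen 0: 010111001
Gen 1 (rule 135): 110010011
Gen 2 (rule 158): 101111110
Gen 3 (rule 18): 000000001
Gen 4 (rule 135): 111111111
Gen 5 (rule 158): 111111110
Gen 6 (rule 18): 000000001
Gen 7 (rule 135): 111111111
Gen 8 (rule 158): 111111110
Gen 9 (rule 18): 000000001
Gen 10 (rule 135): 111111111
Gen 11 (rule 158): 111111110
Gen 12 (rule 18): 000000001
Gen 13 (rule 135): 111111111
Gen 14 (rule 158): 111111110
Gen 15 (rule 18): 000000001
Gen 16 (rule 135): 111111111

Answer: 3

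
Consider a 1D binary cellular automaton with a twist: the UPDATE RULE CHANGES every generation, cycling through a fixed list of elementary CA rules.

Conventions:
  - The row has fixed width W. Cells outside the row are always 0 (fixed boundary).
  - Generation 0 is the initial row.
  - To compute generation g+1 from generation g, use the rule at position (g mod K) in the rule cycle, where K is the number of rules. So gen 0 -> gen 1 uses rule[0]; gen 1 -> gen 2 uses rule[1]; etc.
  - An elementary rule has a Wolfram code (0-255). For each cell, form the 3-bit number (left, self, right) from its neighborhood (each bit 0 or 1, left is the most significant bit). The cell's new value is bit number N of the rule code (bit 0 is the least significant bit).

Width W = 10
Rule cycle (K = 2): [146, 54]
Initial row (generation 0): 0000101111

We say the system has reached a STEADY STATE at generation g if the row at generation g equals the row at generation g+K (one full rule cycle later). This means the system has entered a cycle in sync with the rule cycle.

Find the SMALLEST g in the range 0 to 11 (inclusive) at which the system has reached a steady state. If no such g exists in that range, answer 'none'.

Gen 0: 0000101111
Gen 1 (rule 146): 0001000110
Gen 2 (rule 54): 0011101001
Gen 3 (rule 146): 0101000110
Gen 4 (rule 54): 1111101001
Gen 5 (rule 146): 0111000110
Gen 6 (rule 54): 1000101001
Gen 7 (rule 146): 0101000110
Gen 8 (rule 54): 1111101001
Gen 9 (rule 146): 0111000110
Gen 10 (rule 54): 1000101001
Gen 11 (rule 146): 0101000110
Gen 12 (rule 54): 1111101001
Gen 13 (rule 146): 0111000110

Answer: none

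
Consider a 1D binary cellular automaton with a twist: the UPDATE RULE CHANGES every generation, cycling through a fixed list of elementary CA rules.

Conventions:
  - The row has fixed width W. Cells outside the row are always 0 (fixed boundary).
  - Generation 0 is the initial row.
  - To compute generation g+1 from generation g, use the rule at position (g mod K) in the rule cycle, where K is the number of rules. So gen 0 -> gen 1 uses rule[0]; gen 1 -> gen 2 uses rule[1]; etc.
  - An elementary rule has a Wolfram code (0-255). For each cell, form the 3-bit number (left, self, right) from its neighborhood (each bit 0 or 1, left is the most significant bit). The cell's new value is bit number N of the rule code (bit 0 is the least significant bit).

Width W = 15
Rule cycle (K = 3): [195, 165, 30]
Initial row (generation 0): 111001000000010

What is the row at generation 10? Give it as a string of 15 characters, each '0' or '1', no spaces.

Gen 0: 111001000000010
Gen 1 (rule 195): 011010011111100
Gen 2 (rule 165): 000110001111001
Gen 3 (rule 30): 001101011000111
Gen 4 (rule 195): 110100001011011
Gen 5 (rule 165): 001101101100100
Gen 6 (rule 30): 011001001011110
Gen 7 (rule 195): 101010010001110
Gen 8 (rule 165): 111110010100100
Gen 9 (rule 30): 100001110111110
Gen 10 (rule 195): 001110110011110

Answer: 001110110011110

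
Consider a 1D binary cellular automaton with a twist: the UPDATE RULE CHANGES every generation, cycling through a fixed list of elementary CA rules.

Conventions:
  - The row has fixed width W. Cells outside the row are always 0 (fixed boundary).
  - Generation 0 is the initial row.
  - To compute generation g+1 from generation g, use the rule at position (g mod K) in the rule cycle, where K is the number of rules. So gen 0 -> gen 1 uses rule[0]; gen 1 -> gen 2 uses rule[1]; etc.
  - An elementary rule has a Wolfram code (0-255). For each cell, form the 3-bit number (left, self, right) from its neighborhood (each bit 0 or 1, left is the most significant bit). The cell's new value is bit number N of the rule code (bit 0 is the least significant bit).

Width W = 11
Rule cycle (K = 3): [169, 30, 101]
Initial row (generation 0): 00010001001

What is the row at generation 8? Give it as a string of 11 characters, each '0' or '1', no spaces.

Answer: 00001110000

Derivation:
Gen 0: 00010001001
Gen 1 (rule 169): 11000100000
Gen 2 (rule 30): 10101110000
Gen 3 (rule 101): 11110010111
Gen 4 (rule 169): 11100001110
Gen 5 (rule 30): 10010011001
Gen 6 (rule 101): 10010001001
Gen 7 (rule 169): 00000100000
Gen 8 (rule 30): 00001110000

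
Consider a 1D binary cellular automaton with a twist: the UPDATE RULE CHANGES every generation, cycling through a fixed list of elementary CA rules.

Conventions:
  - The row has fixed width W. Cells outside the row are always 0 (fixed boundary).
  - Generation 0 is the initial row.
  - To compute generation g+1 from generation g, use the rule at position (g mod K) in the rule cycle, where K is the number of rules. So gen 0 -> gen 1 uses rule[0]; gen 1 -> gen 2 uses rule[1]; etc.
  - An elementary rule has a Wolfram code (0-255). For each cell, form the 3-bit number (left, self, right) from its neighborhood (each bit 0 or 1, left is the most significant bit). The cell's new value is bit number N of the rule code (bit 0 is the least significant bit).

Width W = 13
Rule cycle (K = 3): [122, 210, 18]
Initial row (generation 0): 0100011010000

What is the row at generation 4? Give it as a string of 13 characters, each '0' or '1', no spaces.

Answer: 0001010111101

Derivation:
Gen 0: 0100011010000
Gen 1 (rule 122): 1010111101000
Gen 2 (rule 210): 0000011100100
Gen 3 (rule 18): 0000100011010
Gen 4 (rule 122): 0001010111101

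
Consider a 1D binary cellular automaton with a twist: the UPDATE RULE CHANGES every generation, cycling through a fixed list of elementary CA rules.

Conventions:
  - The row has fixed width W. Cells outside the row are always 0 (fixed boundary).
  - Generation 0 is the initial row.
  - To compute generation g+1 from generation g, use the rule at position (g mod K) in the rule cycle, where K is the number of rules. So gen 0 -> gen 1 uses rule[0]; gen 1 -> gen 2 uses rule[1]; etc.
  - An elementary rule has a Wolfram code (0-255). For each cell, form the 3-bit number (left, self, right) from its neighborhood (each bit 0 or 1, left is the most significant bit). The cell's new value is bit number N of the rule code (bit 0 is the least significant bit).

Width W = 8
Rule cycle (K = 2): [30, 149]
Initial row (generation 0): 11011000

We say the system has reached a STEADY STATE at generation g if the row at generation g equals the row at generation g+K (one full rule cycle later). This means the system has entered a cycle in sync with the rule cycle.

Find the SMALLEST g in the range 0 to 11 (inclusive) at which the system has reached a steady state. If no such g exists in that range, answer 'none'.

Answer: 1

Derivation:
Gen 0: 11011000
Gen 1 (rule 30): 10010100
Gen 2 (rule 149): 11010111
Gen 3 (rule 30): 10010100
Gen 4 (rule 149): 11010111
Gen 5 (rule 30): 10010100
Gen 6 (rule 149): 11010111
Gen 7 (rule 30): 10010100
Gen 8 (rule 149): 11010111
Gen 9 (rule 30): 10010100
Gen 10 (rule 149): 11010111
Gen 11 (rule 30): 10010100
Gen 12 (rule 149): 11010111
Gen 13 (rule 30): 10010100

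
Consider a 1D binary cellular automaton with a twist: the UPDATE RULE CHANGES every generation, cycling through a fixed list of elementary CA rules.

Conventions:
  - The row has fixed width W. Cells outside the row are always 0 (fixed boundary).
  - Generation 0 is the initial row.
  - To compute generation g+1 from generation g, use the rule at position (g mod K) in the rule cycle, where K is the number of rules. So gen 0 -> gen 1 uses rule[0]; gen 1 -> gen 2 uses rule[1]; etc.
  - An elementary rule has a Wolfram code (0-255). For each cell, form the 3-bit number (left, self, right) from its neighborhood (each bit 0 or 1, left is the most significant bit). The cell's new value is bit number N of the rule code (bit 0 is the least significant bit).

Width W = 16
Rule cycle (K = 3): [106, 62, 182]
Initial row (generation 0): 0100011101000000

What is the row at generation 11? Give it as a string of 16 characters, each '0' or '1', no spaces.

Answer: 1101111110110100

Derivation:
Gen 0: 0100011101000000
Gen 1 (rule 106): 1000110110000000
Gen 2 (rule 62): 1101101101000000
Gen 3 (rule 182): 0010010011100000
Gen 4 (rule 106): 0100100110100000
Gen 5 (rule 62): 1111111101110000
Gen 6 (rule 182): 0111111010101000
Gen 7 (rule 106): 1100001101010000
Gen 8 (rule 62): 1010011011111000
Gen 9 (rule 182): 1111100101110100
Gen 10 (rule 106): 1000101011011000
Gen 11 (rule 62): 1101111110110100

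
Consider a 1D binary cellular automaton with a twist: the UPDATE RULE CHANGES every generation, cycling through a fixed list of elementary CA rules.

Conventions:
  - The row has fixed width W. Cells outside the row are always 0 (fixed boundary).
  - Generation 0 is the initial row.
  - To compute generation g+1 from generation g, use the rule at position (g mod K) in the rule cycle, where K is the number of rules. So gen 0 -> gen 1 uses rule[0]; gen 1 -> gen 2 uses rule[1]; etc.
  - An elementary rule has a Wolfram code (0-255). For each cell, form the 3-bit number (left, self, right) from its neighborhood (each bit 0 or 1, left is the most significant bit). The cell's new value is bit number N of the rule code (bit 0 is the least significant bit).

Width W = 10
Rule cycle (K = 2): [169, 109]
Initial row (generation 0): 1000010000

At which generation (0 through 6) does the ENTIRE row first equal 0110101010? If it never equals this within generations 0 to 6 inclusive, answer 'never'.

Answer: 3

Derivation:
Gen 0: 1000010000
Gen 1 (rule 169): 0011000111
Gen 2 (rule 109): 1011010101
Gen 3 (rule 169): 0110101010
Gen 4 (rule 109): 0111111110
Gen 5 (rule 169): 0111111100
Gen 6 (rule 109): 0100000101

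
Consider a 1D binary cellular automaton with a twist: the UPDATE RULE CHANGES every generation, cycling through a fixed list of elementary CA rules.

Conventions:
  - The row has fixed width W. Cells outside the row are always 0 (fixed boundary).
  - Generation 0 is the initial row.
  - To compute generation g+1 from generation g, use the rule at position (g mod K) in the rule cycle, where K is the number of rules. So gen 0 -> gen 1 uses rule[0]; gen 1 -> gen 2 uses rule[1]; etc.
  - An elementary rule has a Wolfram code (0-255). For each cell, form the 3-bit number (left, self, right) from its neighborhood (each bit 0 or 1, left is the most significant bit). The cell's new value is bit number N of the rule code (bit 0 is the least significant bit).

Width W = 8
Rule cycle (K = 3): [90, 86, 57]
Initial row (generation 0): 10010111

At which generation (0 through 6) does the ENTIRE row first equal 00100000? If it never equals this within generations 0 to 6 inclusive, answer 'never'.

Gen 0: 10010111
Gen 1 (rule 90): 01100101
Gen 2 (rule 86): 10111101
Gen 3 (rule 57): 01100010
Gen 4 (rule 90): 11110101
Gen 5 (rule 86): 00010101
Gen 6 (rule 57): 11001010

Answer: never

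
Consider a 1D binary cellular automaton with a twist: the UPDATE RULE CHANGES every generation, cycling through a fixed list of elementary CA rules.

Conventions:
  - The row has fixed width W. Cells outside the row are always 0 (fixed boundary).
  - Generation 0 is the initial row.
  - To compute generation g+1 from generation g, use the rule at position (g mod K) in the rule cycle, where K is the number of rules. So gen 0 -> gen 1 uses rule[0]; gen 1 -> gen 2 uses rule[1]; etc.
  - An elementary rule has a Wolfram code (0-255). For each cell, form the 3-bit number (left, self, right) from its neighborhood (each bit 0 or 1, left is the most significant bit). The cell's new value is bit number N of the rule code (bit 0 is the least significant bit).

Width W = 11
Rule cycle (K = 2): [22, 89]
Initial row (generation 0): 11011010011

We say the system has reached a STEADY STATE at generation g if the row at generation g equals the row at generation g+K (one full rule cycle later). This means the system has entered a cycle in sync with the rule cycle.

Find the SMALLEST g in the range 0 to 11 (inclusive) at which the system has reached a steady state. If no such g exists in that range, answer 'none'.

Answer: 7

Derivation:
Gen 0: 11011010011
Gen 1 (rule 22): 00000011100
Gen 2 (rule 89): 11111010111
Gen 3 (rule 22): 00000010000
Gen 4 (rule 89): 11111001111
Gen 5 (rule 22): 00000110000
Gen 6 (rule 89): 11110111111
Gen 7 (rule 22): 00000000000
Gen 8 (rule 89): 11111111111
Gen 9 (rule 22): 00000000000
Gen 10 (rule 89): 11111111111
Gen 11 (rule 22): 00000000000
Gen 12 (rule 89): 11111111111
Gen 13 (rule 22): 00000000000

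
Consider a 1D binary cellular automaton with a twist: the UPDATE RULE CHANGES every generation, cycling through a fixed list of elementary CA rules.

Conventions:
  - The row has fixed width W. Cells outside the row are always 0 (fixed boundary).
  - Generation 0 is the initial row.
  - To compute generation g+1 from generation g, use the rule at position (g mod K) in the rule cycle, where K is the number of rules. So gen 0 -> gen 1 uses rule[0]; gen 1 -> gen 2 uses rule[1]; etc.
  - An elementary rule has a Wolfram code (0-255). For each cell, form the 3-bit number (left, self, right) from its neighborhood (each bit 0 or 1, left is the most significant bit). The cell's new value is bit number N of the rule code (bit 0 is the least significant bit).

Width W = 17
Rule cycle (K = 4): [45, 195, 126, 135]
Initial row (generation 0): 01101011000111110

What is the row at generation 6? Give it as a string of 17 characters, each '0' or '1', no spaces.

Answer: 01111100011000000

Derivation:
Gen 0: 01101011000111110
Gen 1 (rule 45): 01011110010100000
Gen 2 (rule 195): 10001110100001111
Gen 3 (rule 126): 11011011110011001
Gen 4 (rule 135): 00000001100100011
Gen 5 (rule 45): 11111101000101010
Gen 6 (rule 195): 01111100011000000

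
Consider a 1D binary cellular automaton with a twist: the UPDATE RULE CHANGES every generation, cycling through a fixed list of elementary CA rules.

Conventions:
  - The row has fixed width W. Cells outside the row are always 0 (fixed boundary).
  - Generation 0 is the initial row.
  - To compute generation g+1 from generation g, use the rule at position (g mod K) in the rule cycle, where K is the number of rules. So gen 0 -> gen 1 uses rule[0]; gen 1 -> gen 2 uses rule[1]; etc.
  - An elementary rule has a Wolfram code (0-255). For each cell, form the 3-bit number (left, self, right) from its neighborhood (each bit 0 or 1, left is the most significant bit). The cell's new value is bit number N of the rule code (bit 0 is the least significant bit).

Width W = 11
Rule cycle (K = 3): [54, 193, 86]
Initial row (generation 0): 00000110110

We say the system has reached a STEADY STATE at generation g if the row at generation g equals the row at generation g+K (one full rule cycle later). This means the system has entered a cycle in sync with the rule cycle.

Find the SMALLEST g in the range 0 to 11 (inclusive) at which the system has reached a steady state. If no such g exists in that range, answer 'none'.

Gen 0: 00000110110
Gen 1 (rule 54): 00001001001
Gen 2 (rule 193): 11100000000
Gen 3 (rule 86): 00110000000
Gen 4 (rule 54): 01001000000
Gen 5 (rule 193): 00000011111
Gen 6 (rule 86): 00000100001
Gen 7 (rule 54): 00001110011
Gen 8 (rule 193): 11100110001
Gen 9 (rule 86): 00111011011
Gen 10 (rule 54): 01000100100
Gen 11 (rule 193): 00010000001
Gen 12 (rule 86): 00111000011
Gen 13 (rule 54): 01000100100
Gen 14 (rule 193): 00010000001

Answer: 10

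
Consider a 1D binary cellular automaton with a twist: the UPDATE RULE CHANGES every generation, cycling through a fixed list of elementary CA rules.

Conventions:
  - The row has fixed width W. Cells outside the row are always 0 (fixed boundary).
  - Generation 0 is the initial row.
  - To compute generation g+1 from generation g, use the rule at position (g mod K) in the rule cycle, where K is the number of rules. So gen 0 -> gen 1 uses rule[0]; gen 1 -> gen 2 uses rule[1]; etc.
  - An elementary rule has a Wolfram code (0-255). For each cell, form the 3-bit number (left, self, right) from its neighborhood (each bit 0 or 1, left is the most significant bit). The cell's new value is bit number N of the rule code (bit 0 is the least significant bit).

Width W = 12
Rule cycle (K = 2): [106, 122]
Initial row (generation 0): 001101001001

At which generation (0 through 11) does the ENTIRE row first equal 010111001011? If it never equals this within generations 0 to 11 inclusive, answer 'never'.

Gen 0: 001101001001
Gen 1 (rule 106): 011110010010
Gen 2 (rule 122): 110011101101
Gen 3 (rule 106): 110110111110
Gen 4 (rule 122): 111111100011
Gen 5 (rule 106): 100000100111
Gen 6 (rule 122): 010001011101
Gen 7 (rule 106): 100010110110
Gen 8 (rule 122): 010101111111
Gen 9 (rule 106): 101011000001
Gen 10 (rule 122): 010111100010
Gen 11 (rule 106): 101100100100

Answer: never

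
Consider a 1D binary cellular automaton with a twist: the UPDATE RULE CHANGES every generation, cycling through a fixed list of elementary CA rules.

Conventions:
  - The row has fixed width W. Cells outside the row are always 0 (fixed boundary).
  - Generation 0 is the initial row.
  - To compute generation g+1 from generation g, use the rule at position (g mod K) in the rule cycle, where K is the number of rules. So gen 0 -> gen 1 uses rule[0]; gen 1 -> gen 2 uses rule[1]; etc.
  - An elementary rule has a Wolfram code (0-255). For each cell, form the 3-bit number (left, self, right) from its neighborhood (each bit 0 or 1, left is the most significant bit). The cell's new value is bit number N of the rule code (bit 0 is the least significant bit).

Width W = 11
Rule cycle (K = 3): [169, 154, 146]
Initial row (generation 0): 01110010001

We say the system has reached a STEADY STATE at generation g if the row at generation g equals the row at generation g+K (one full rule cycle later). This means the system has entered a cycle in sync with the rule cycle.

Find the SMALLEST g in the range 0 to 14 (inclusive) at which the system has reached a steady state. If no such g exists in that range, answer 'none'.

Answer: none

Derivation:
Gen 0: 01110010001
Gen 1 (rule 169): 01100000100
Gen 2 (rule 154): 11010001010
Gen 3 (rule 146): 00001010001
Gen 4 (rule 169): 11100100100
Gen 5 (rule 154): 11011011010
Gen 6 (rule 146): 00000000001
Gen 7 (rule 169): 11111111100
Gen 8 (rule 154): 11111111010
Gen 9 (rule 146): 01111110001
Gen 10 (rule 169): 01111100100
Gen 11 (rule 154): 11111011010
Gen 12 (rule 146): 01110000001
Gen 13 (rule 169): 01100111100
Gen 14 (rule 154): 11011111010
Gen 15 (rule 146): 00001110001
Gen 16 (rule 169): 11101100100
Gen 17 (rule 154): 11001011010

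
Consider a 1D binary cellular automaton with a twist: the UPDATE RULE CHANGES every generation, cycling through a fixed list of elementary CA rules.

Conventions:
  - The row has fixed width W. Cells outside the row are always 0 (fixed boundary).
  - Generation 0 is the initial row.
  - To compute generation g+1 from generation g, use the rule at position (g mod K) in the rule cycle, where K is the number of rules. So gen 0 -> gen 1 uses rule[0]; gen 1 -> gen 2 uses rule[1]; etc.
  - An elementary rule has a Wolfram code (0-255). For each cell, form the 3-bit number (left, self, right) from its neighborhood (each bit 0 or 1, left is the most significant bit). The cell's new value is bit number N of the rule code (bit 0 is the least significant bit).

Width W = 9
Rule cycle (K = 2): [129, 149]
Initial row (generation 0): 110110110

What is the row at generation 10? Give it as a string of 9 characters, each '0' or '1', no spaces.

Gen 0: 110110110
Gen 1 (rule 129): 000000000
Gen 2 (rule 149): 111111111
Gen 3 (rule 129): 011111110
Gen 4 (rule 149): 001111101
Gen 5 (rule 129): 100111000
Gen 6 (rule 149): 110010111
Gen 7 (rule 129): 000000010
Gen 8 (rule 149): 111111011
Gen 9 (rule 129): 011110000
Gen 10 (rule 149): 001101111

Answer: 001101111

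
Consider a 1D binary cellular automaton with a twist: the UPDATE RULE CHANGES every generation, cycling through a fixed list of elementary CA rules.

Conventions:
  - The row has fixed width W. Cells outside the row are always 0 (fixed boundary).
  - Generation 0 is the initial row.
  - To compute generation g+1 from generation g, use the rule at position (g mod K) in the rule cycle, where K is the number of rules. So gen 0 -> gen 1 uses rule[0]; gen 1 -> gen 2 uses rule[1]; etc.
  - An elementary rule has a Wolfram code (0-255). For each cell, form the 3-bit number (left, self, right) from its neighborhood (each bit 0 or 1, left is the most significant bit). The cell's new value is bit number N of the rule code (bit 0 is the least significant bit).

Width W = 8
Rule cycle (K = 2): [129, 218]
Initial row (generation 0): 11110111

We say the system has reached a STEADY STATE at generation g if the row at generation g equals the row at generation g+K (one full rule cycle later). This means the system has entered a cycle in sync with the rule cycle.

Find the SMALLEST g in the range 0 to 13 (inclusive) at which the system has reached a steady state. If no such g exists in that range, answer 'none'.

Gen 0: 11110111
Gen 1 (rule 129): 01100010
Gen 2 (rule 218): 11110101
Gen 3 (rule 129): 01100000
Gen 4 (rule 218): 11110000
Gen 5 (rule 129): 01100111
Gen 6 (rule 218): 11111111
Gen 7 (rule 129): 01111110
Gen 8 (rule 218): 11111111
Gen 9 (rule 129): 01111110
Gen 10 (rule 218): 11111111
Gen 11 (rule 129): 01111110
Gen 12 (rule 218): 11111111
Gen 13 (rule 129): 01111110
Gen 14 (rule 218): 11111111
Gen 15 (rule 129): 01111110

Answer: 6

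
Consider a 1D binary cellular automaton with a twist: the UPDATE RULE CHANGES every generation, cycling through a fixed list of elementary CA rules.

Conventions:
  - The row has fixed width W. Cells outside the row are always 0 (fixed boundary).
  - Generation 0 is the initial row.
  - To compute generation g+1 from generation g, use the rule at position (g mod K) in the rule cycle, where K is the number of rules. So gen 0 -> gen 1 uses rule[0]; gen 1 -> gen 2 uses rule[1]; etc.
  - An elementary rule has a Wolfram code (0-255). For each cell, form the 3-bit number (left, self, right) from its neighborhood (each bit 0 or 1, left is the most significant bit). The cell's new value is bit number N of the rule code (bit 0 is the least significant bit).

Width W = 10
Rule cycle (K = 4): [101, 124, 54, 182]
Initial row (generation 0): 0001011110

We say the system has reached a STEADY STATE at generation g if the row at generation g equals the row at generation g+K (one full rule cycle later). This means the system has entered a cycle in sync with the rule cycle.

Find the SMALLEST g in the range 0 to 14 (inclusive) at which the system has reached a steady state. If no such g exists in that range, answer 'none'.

Gen 0: 0001011110
Gen 1 (rule 101): 1101100010
Gen 2 (rule 124): 1111110011
Gen 3 (rule 54): 0000001100
Gen 4 (rule 182): 0000010010
Gen 5 (rule 101): 1111010010
Gen 6 (rule 124): 1001111011
Gen 7 (rule 54): 1110000100
Gen 8 (rule 182): 0101001110
Gen 9 (rule 101): 0111000010
Gen 10 (rule 124): 0101100011
Gen 11 (rule 54): 1110010100
Gen 12 (rule 182): 0101111110
Gen 13 (rule 101): 0110000010
Gen 14 (rule 124): 0111000011
Gen 15 (rule 54): 1000100100
Gen 16 (rule 182): 1101111110
Gen 17 (rule 101): 0110000010
Gen 18 (rule 124): 0111000011

Answer: 13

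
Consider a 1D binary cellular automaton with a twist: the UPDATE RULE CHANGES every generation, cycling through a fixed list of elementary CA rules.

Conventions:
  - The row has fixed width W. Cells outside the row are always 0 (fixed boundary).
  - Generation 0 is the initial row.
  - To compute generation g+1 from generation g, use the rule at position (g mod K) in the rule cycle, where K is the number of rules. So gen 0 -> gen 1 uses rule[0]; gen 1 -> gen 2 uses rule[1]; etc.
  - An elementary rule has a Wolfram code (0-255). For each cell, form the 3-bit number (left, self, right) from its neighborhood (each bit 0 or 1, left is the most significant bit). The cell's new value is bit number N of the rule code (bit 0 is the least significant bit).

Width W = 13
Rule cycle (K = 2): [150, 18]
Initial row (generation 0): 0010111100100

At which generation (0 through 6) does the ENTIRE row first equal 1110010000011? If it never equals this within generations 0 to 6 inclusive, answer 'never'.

Answer: 3

Derivation:
Gen 0: 0010111100100
Gen 1 (rule 150): 0110011011110
Gen 2 (rule 18): 1001100000001
Gen 3 (rule 150): 1110010000011
Gen 4 (rule 18): 0001101000100
Gen 5 (rule 150): 0010001101110
Gen 6 (rule 18): 0101010000001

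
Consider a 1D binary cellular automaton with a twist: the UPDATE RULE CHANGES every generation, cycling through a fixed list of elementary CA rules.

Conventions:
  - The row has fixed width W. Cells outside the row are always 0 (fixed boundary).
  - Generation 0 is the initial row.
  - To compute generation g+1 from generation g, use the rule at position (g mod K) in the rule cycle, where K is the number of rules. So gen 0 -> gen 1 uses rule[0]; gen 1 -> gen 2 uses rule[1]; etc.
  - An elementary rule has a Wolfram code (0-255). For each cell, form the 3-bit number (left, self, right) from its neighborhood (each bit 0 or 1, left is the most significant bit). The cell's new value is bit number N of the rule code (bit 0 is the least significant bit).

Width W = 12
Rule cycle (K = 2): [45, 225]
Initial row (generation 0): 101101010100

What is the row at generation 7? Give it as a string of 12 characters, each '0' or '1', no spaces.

Gen 0: 101101010100
Gen 1 (rule 45): 111011111101
Gen 2 (rule 225): 011101111110
Gen 3 (rule 45): 010011000000
Gen 4 (rule 225): 000001011111
Gen 5 (rule 45): 111101110000
Gen 6 (rule 225): 011110110111
Gen 7 (rule 45): 010001101100

Answer: 010001101100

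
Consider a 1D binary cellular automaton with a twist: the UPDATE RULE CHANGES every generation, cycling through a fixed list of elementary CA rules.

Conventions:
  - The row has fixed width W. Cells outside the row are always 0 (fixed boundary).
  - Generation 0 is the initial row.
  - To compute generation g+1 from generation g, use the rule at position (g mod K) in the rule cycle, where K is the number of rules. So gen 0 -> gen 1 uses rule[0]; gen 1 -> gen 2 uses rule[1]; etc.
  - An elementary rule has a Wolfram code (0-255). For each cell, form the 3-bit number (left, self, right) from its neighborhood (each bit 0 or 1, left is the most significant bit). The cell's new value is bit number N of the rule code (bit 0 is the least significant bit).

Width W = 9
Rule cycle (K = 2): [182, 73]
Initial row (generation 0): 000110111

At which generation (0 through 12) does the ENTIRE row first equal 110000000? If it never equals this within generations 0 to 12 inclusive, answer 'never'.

Answer: 3

Derivation:
Gen 0: 000110111
Gen 1 (rule 182): 001001010
Gen 2 (rule 73): 100000000
Gen 3 (rule 182): 110000000
Gen 4 (rule 73): 110111111
Gen 5 (rule 182): 001011110
Gen 6 (rule 73): 100010010
Gen 7 (rule 182): 110111111
Gen 8 (rule 73): 110100001
Gen 9 (rule 182): 001110011
Gen 10 (rule 73): 101010011
Gen 11 (rule 182): 111111100
Gen 12 (rule 73): 100000101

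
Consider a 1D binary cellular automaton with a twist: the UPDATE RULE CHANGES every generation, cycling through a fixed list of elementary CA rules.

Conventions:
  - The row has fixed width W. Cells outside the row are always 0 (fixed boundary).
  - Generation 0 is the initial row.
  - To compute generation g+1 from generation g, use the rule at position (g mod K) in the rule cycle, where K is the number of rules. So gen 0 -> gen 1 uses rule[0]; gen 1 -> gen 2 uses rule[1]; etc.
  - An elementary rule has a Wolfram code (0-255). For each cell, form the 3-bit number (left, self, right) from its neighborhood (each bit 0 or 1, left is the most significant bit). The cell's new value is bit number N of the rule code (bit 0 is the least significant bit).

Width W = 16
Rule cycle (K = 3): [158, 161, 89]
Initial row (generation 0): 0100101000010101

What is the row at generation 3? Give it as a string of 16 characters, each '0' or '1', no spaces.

Gen 0: 0100101000010101
Gen 1 (rule 158): 1111101100110101
Gen 2 (rule 161): 0111010000001010
Gen 3 (rule 89): 0101001111100001

Answer: 0101001111100001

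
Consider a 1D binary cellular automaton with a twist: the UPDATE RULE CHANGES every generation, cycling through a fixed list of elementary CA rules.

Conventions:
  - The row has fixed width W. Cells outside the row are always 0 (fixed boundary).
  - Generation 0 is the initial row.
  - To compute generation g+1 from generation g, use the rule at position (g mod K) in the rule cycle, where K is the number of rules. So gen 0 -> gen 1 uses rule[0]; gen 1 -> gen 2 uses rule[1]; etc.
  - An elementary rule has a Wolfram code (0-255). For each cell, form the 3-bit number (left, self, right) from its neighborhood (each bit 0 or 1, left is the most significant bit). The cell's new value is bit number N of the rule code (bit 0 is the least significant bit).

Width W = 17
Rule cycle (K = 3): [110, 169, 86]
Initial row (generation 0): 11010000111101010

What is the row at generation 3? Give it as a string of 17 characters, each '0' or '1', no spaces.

Answer: 00111101101000110

Derivation:
Gen 0: 11010000111101010
Gen 1 (rule 110): 11110001100111110
Gen 2 (rule 169): 11100101000111100
Gen 3 (rule 86): 00111101101000110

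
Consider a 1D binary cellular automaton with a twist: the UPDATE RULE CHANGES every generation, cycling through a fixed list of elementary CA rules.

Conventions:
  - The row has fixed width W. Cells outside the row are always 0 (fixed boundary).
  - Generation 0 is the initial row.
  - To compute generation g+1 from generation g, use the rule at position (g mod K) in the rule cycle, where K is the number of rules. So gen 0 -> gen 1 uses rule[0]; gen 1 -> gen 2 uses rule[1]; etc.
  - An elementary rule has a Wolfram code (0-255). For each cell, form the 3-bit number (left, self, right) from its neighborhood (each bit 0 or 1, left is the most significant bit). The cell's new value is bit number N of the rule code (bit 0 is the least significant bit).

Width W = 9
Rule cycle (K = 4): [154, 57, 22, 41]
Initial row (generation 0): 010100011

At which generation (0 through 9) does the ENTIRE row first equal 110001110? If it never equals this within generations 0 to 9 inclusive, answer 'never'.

Answer: never

Derivation:
Gen 0: 010100011
Gen 1 (rule 154): 100010110
Gen 2 (rule 57): 011001101
Gen 3 (rule 22): 100110001
Gen 4 (rule 41): 000100100
Gen 5 (rule 154): 001011010
Gen 6 (rule 57): 100110101
Gen 7 (rule 22): 111000101
Gen 8 (rule 41): 100010010
Gen 9 (rule 154): 010101101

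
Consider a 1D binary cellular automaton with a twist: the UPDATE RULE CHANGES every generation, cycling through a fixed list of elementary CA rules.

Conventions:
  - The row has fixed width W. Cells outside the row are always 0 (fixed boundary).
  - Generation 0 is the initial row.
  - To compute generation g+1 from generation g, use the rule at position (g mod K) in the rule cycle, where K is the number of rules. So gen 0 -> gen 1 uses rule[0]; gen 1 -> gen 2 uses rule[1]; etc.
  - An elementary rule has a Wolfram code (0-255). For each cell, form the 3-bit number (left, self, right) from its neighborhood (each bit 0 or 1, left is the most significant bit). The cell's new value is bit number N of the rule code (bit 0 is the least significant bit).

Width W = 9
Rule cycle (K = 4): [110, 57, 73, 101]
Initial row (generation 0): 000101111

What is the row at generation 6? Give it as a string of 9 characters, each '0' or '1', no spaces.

Gen 0: 000101111
Gen 1 (rule 110): 001111001
Gen 2 (rule 57): 101000100
Gen 3 (rule 73): 000010001
Gen 4 (rule 101): 111010101
Gen 5 (rule 110): 101111111
Gen 6 (rule 57): 011000000

Answer: 011000000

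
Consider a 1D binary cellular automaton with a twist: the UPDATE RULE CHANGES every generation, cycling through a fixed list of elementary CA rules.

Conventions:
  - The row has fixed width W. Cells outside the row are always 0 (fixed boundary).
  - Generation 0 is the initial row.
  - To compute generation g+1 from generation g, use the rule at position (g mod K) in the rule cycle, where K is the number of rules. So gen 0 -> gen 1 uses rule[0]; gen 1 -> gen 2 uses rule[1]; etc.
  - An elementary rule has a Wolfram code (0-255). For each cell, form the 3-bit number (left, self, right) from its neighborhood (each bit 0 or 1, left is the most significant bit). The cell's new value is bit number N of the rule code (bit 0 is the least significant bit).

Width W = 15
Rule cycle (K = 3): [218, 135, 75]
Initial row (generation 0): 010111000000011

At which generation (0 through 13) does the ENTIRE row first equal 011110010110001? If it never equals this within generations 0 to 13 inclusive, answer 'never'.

Answer: never

Derivation:
Gen 0: 010111000000011
Gen 1 (rule 218): 100111100000111
Gen 2 (rule 135): 101011001111010
Gen 3 (rule 75): 000011011001000
Gen 4 (rule 218): 000111011110100
Gen 5 (rule 135): 111010001100101
Gen 6 (rule 75): 101000111101000
Gen 7 (rule 218): 000101111100100
Gen 8 (rule 135): 111100111001101
Gen 9 (rule 75): 100101101011100
Gen 10 (rule 218): 011001100011110
Gen 11 (rule 135): 100010001101100
Gen 12 (rule 75): 001100111101101
Gen 13 (rule 218): 011111111101100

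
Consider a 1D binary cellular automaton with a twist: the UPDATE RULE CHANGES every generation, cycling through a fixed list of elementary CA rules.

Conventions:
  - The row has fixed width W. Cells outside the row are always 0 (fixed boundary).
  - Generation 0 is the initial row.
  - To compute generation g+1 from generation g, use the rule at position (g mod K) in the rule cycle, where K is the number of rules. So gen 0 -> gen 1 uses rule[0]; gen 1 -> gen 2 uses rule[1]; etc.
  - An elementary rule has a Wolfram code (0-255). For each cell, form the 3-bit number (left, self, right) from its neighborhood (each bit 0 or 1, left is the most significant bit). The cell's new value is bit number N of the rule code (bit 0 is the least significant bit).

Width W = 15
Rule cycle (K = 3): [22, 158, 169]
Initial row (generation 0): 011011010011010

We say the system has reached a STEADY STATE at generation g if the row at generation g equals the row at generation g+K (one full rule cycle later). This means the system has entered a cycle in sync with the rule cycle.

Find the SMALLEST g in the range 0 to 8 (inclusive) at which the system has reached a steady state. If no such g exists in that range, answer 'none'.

Gen 0: 011011010011010
Gen 1 (rule 22): 100000011100011
Gen 2 (rule 158): 110000111010110
Gen 3 (rule 169): 100110110101100
Gen 4 (rule 22): 111000000100010
Gen 5 (rule 158): 110100001110111
Gen 6 (rule 169): 101001101101110
Gen 7 (rule 22): 101110000000001
Gen 8 (rule 158): 101101000000011
Gen 9 (rule 169): 011010011111010
Gen 10 (rule 22): 100011100000011
Gen 11 (rule 158): 110111010000110

Answer: none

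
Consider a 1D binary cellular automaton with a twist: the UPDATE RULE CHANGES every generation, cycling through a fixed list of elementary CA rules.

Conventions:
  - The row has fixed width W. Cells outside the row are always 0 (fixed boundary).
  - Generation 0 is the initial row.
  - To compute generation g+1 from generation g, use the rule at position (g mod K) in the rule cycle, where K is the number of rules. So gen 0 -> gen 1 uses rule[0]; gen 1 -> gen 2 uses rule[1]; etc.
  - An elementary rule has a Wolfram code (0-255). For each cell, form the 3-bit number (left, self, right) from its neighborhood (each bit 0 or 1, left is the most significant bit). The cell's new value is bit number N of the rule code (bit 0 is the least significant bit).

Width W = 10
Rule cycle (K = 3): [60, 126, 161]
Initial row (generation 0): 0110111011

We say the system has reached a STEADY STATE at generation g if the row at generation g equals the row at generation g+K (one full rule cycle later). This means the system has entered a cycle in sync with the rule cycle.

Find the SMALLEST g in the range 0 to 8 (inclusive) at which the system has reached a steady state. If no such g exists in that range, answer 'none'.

Answer: none

Derivation:
Gen 0: 0110111011
Gen 1 (rule 60): 0101100110
Gen 2 (rule 126): 1111111111
Gen 3 (rule 161): 0111111110
Gen 4 (rule 60): 0100000001
Gen 5 (rule 126): 1110000011
Gen 6 (rule 161): 0100111000
Gen 7 (rule 60): 0110100100
Gen 8 (rule 126): 1111111110
Gen 9 (rule 161): 0111111100
Gen 10 (rule 60): 0100000010
Gen 11 (rule 126): 1110000111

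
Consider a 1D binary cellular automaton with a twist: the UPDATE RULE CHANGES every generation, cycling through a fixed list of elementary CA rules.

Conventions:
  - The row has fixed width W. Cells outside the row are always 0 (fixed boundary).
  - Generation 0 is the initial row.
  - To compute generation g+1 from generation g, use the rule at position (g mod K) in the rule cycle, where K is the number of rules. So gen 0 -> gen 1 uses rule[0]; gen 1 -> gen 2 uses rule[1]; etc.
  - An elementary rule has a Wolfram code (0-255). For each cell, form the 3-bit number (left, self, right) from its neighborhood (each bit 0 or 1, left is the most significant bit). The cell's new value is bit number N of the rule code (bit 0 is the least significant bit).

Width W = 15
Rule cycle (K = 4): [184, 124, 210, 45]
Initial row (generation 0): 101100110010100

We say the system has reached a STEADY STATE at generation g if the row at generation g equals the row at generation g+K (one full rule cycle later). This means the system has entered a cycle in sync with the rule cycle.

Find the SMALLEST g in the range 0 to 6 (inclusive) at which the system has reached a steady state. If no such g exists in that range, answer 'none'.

Answer: none

Derivation:
Gen 0: 101100110010100
Gen 1 (rule 184): 011010101001010
Gen 2 (rule 124): 011111111101111
Gen 3 (rule 210): 101111111100111
Gen 4 (rule 45): 111000000000100
Gen 5 (rule 184): 110100000000010
Gen 6 (rule 124): 111110000000011
Gen 7 (rule 210): 011111000000101
Gen 8 (rule 45): 010000011110111
Gen 9 (rule 184): 001000011101110
Gen 10 (rule 124): 001100010111011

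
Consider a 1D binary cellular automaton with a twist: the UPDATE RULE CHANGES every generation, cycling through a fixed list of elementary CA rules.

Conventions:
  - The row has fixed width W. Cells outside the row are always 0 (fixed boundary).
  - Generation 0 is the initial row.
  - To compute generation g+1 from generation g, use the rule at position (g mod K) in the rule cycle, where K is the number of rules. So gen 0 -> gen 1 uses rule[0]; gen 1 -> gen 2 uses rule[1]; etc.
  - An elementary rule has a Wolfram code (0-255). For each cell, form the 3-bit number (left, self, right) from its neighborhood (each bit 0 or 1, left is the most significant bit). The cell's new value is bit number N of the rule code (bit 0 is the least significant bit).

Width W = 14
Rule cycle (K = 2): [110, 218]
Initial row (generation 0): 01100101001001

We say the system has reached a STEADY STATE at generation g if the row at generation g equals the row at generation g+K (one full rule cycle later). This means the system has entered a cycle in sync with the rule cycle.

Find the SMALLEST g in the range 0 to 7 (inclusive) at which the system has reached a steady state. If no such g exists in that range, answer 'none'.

Gen 0: 01100101001001
Gen 1 (rule 110): 11101111011011
Gen 2 (rule 218): 11101111011011
Gen 3 (rule 110): 10111001111111
Gen 4 (rule 218): 00111111111111
Gen 5 (rule 110): 01100000000001
Gen 6 (rule 218): 11110000000010
Gen 7 (rule 110): 10010000000110
Gen 8 (rule 218): 01101000001111
Gen 9 (rule 110): 11111000011001

Answer: none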